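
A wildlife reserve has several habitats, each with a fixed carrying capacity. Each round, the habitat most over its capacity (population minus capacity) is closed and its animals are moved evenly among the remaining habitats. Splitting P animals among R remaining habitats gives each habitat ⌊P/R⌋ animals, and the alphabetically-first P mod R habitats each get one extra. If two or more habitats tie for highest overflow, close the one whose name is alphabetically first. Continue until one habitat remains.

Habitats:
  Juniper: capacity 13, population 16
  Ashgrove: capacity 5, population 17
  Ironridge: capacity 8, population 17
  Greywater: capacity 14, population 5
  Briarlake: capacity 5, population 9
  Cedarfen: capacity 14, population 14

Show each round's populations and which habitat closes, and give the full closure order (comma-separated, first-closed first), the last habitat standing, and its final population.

Closure order: Ashgrove, Ironridge, Briarlake, Juniper, Cedarfen
Last habitat: Greywater with 78 animals

Round 1: Ashgrove=17 Briarlake=9 Cedarfen=14 Greywater=5 Ironridge=17 Juniper=16 → close Ashgrove (overflow 12)
  17÷5 = 3 each, +1 to first 2
Round 2: Briarlake=13 Cedarfen=18 Greywater=8 Ironridge=20 Juniper=19 → close Ironridge (overflow 12)
  20÷4 = 5 each, +1 to first 0
Round 3: Briarlake=18 Cedarfen=23 Greywater=13 Juniper=24 → close Briarlake (overflow 13)
  18÷3 = 6 each, +1 to first 0
Round 4: Cedarfen=29 Greywater=19 Juniper=30 → close Juniper (overflow 17)
  30÷2 = 15 each, +1 to first 0
Round 5: Cedarfen=44 Greywater=34 → close Cedarfen (overflow 30)
  44÷1 = 44 each, +1 to first 0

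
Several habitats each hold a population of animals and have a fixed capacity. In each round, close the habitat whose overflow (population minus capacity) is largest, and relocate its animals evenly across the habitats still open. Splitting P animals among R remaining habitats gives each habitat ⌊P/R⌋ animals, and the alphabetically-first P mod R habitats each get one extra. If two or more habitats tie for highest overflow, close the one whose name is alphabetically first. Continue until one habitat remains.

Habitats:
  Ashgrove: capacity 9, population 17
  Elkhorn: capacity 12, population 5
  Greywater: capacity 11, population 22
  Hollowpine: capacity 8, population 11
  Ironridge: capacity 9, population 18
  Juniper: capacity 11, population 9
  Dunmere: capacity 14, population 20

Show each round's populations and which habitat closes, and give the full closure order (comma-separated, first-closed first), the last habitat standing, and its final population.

Round 1: Ashgrove=17 Dunmere=20 Elkhorn=5 Greywater=22 Hollowpine=11 Ironridge=18 Juniper=9 → close Greywater (overflow 11)
  22÷6 = 3 each, +1 to first 4
Round 2: Ashgrove=21 Dunmere=24 Elkhorn=9 Hollowpine=15 Ironridge=21 Juniper=12 → close Ashgrove (overflow 12)
  21÷5 = 4 each, +1 to first 1
Round 3: Dunmere=29 Elkhorn=13 Hollowpine=19 Ironridge=25 Juniper=16 → close Ironridge (overflow 16)
  25÷4 = 6 each, +1 to first 1
Round 4: Dunmere=36 Elkhorn=19 Hollowpine=25 Juniper=22 → close Dunmere (overflow 22)
  36÷3 = 12 each, +1 to first 0
Round 5: Elkhorn=31 Hollowpine=37 Juniper=34 → close Hollowpine (overflow 29)
  37÷2 = 18 each, +1 to first 1
Round 6: Elkhorn=50 Juniper=52 → close Juniper (overflow 41)
  52÷1 = 52 each, +1 to first 0

Closure order: Greywater, Ashgrove, Ironridge, Dunmere, Hollowpine, Juniper
Last habitat: Elkhorn with 102 animals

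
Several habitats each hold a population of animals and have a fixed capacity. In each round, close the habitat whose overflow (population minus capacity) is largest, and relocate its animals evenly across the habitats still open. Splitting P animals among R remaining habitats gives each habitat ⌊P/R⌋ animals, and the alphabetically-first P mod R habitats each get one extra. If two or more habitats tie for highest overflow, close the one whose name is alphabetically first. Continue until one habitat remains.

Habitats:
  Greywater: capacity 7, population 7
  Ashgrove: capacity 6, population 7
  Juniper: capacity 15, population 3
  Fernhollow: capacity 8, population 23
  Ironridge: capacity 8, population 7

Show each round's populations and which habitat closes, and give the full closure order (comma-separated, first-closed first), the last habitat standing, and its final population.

Closure order: Fernhollow, Ashgrove, Greywater, Ironridge
Last habitat: Juniper with 47 animals

Round 1: Ashgrove=7 Fernhollow=23 Greywater=7 Ironridge=7 Juniper=3 → close Fernhollow (overflow 15)
  23÷4 = 5 each, +1 to first 3
Round 2: Ashgrove=13 Greywater=13 Ironridge=13 Juniper=8 → close Ashgrove (overflow 7)
  13÷3 = 4 each, +1 to first 1
Round 3: Greywater=18 Ironridge=17 Juniper=12 → close Greywater (overflow 11)
  18÷2 = 9 each, +1 to first 0
Round 4: Ironridge=26 Juniper=21 → close Ironridge (overflow 18)
  26÷1 = 26 each, +1 to first 0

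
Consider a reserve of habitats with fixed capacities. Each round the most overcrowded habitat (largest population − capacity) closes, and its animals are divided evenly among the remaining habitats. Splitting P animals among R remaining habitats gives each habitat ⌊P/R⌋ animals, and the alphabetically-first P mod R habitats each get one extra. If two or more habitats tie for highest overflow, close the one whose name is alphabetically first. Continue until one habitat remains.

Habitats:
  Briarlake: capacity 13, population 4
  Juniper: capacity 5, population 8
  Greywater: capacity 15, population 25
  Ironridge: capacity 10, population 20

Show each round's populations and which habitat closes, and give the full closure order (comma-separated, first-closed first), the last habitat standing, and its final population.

Closure order: Greywater, Ironridge, Juniper
Last habitat: Briarlake with 57 animals

Round 1: Briarlake=4 Greywater=25 Ironridge=20 Juniper=8 → close Greywater (overflow 10)
  25÷3 = 8 each, +1 to first 1
Round 2: Briarlake=13 Ironridge=28 Juniper=16 → close Ironridge (overflow 18)
  28÷2 = 14 each, +1 to first 0
Round 3: Briarlake=27 Juniper=30 → close Juniper (overflow 25)
  30÷1 = 30 each, +1 to first 0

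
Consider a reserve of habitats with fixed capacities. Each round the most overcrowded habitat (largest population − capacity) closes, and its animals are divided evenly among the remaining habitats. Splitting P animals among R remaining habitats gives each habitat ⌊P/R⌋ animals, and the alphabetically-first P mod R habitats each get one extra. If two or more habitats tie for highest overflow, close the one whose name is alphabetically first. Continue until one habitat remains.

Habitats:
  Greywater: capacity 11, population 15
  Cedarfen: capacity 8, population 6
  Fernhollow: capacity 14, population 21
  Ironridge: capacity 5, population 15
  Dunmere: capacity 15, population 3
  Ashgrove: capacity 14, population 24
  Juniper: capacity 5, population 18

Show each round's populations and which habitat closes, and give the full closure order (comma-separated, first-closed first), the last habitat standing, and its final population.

Closure order: Juniper, Ashgrove, Ironridge, Fernhollow, Greywater, Cedarfen
Last habitat: Dunmere with 102 animals

Round 1: Ashgrove=24 Cedarfen=6 Dunmere=3 Fernhollow=21 Greywater=15 Ironridge=15 Juniper=18 → close Juniper (overflow 13)
  18÷6 = 3 each, +1 to first 0
Round 2: Ashgrove=27 Cedarfen=9 Dunmere=6 Fernhollow=24 Greywater=18 Ironridge=18 → close Ashgrove (overflow 13)
  27÷5 = 5 each, +1 to first 2
Round 3: Cedarfen=15 Dunmere=12 Fernhollow=29 Greywater=23 Ironridge=23 → close Ironridge (overflow 18)
  23÷4 = 5 each, +1 to first 3
Round 4: Cedarfen=21 Dunmere=18 Fernhollow=35 Greywater=28 → close Fernhollow (overflow 21)
  35÷3 = 11 each, +1 to first 2
Round 5: Cedarfen=33 Dunmere=30 Greywater=39 → close Greywater (overflow 28)
  39÷2 = 19 each, +1 to first 1
Round 6: Cedarfen=53 Dunmere=49 → close Cedarfen (overflow 45)
  53÷1 = 53 each, +1 to first 0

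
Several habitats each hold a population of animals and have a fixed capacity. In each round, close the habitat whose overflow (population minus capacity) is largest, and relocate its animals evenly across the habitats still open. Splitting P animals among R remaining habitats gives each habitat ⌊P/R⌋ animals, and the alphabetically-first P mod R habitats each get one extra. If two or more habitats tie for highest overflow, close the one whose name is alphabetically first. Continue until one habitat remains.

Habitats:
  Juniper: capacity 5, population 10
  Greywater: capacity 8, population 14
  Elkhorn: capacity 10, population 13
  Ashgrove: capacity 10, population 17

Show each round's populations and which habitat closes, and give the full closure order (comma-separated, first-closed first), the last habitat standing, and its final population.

Round 1: Ashgrove=17 Elkhorn=13 Greywater=14 Juniper=10 → close Ashgrove (overflow 7)
  17÷3 = 5 each, +1 to first 2
Round 2: Elkhorn=19 Greywater=20 Juniper=15 → close Greywater (overflow 12)
  20÷2 = 10 each, +1 to first 0
Round 3: Elkhorn=29 Juniper=25 → close Juniper (overflow 20)
  25÷1 = 25 each, +1 to first 0

Closure order: Ashgrove, Greywater, Juniper
Last habitat: Elkhorn with 54 animals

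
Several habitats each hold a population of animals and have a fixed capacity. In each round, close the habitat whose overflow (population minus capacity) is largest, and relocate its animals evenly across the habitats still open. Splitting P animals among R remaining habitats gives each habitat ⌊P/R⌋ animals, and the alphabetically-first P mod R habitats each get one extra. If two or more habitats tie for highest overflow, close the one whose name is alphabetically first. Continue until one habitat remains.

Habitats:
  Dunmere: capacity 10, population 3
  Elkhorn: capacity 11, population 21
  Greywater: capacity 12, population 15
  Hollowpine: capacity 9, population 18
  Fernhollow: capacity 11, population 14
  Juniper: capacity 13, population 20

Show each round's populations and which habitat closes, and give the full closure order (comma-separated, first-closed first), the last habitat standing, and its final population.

Closure order: Elkhorn, Hollowpine, Juniper, Fernhollow, Greywater
Last habitat: Dunmere with 91 animals

Round 1: Dunmere=3 Elkhorn=21 Fernhollow=14 Greywater=15 Hollowpine=18 Juniper=20 → close Elkhorn (overflow 10)
  21÷5 = 4 each, +1 to first 1
Round 2: Dunmere=8 Fernhollow=18 Greywater=19 Hollowpine=22 Juniper=24 → close Hollowpine (overflow 13)
  22÷4 = 5 each, +1 to first 2
Round 3: Dunmere=14 Fernhollow=24 Greywater=24 Juniper=29 → close Juniper (overflow 16)
  29÷3 = 9 each, +1 to first 2
Round 4: Dunmere=24 Fernhollow=34 Greywater=33 → close Fernhollow (overflow 23)
  34÷2 = 17 each, +1 to first 0
Round 5: Dunmere=41 Greywater=50 → close Greywater (overflow 38)
  50÷1 = 50 each, +1 to first 0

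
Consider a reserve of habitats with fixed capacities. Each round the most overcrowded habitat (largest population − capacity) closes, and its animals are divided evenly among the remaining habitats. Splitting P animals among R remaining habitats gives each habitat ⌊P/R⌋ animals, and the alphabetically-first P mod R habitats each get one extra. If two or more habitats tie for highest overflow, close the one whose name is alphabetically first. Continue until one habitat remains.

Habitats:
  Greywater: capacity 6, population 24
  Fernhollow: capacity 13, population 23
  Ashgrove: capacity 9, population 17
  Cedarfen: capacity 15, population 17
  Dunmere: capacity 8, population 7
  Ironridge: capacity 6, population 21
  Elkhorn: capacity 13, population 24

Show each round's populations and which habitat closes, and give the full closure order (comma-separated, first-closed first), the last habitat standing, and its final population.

Closure order: Greywater, Ironridge, Elkhorn, Fernhollow, Ashgrove, Cedarfen
Last habitat: Dunmere with 133 animals

Round 1: Ashgrove=17 Cedarfen=17 Dunmere=7 Elkhorn=24 Fernhollow=23 Greywater=24 Ironridge=21 → close Greywater (overflow 18)
  24÷6 = 4 each, +1 to first 0
Round 2: Ashgrove=21 Cedarfen=21 Dunmere=11 Elkhorn=28 Fernhollow=27 Ironridge=25 → close Ironridge (overflow 19)
  25÷5 = 5 each, +1 to first 0
Round 3: Ashgrove=26 Cedarfen=26 Dunmere=16 Elkhorn=33 Fernhollow=32 → close Elkhorn (overflow 20)
  33÷4 = 8 each, +1 to first 1
Round 4: Ashgrove=35 Cedarfen=34 Dunmere=24 Fernhollow=40 → close Fernhollow (overflow 27)
  40÷3 = 13 each, +1 to first 1
Round 5: Ashgrove=49 Cedarfen=47 Dunmere=37 → close Ashgrove (overflow 40)
  49÷2 = 24 each, +1 to first 1
Round 6: Cedarfen=72 Dunmere=61 → close Cedarfen (overflow 57)
  72÷1 = 72 each, +1 to first 0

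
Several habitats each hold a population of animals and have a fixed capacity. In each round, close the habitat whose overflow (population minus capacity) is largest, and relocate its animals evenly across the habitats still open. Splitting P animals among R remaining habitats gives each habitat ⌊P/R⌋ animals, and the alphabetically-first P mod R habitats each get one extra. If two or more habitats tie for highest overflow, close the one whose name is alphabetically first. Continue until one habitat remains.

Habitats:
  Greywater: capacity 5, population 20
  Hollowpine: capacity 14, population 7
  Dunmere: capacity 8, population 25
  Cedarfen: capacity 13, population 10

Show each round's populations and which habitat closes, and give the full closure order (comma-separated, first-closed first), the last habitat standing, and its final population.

Closure order: Dunmere, Greywater, Cedarfen
Last habitat: Hollowpine with 62 animals

Round 1: Cedarfen=10 Dunmere=25 Greywater=20 Hollowpine=7 → close Dunmere (overflow 17)
  25÷3 = 8 each, +1 to first 1
Round 2: Cedarfen=19 Greywater=28 Hollowpine=15 → close Greywater (overflow 23)
  28÷2 = 14 each, +1 to first 0
Round 3: Cedarfen=33 Hollowpine=29 → close Cedarfen (overflow 20)
  33÷1 = 33 each, +1 to first 0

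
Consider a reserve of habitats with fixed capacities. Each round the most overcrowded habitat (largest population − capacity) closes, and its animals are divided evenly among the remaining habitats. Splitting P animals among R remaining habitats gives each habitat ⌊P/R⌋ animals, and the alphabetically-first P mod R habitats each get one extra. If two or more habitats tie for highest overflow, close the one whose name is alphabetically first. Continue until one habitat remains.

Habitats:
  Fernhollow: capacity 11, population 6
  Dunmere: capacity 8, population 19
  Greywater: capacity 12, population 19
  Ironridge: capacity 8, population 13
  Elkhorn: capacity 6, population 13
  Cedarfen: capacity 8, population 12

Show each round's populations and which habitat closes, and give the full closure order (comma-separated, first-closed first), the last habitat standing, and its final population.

Round 1: Cedarfen=12 Dunmere=19 Elkhorn=13 Fernhollow=6 Greywater=19 Ironridge=13 → close Dunmere (overflow 11)
  19÷5 = 3 each, +1 to first 4
Round 2: Cedarfen=16 Elkhorn=17 Fernhollow=10 Greywater=23 Ironridge=16 → close Elkhorn (overflow 11)
  17÷4 = 4 each, +1 to first 1
Round 3: Cedarfen=21 Fernhollow=14 Greywater=27 Ironridge=20 → close Greywater (overflow 15)
  27÷3 = 9 each, +1 to first 0
Round 4: Cedarfen=30 Fernhollow=23 Ironridge=29 → close Cedarfen (overflow 22)
  30÷2 = 15 each, +1 to first 0
Round 5: Fernhollow=38 Ironridge=44 → close Ironridge (overflow 36)
  44÷1 = 44 each, +1 to first 0

Closure order: Dunmere, Elkhorn, Greywater, Cedarfen, Ironridge
Last habitat: Fernhollow with 82 animals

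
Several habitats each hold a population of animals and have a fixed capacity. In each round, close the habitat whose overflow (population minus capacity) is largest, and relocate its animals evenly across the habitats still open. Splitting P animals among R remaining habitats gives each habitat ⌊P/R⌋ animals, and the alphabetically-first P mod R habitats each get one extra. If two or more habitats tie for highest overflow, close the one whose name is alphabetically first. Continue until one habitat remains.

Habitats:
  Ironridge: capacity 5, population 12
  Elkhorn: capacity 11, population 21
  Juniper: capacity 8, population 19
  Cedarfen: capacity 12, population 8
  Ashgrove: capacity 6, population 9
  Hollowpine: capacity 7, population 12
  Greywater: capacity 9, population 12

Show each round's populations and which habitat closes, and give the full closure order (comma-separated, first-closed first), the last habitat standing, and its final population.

Round 1: Ashgrove=9 Cedarfen=8 Elkhorn=21 Greywater=12 Hollowpine=12 Ironridge=12 Juniper=19 → close Juniper (overflow 11)
  19÷6 = 3 each, +1 to first 1
Round 2: Ashgrove=13 Cedarfen=11 Elkhorn=24 Greywater=15 Hollowpine=15 Ironridge=15 → close Elkhorn (overflow 13)
  24÷5 = 4 each, +1 to first 4
Round 3: Ashgrove=18 Cedarfen=16 Greywater=20 Hollowpine=20 Ironridge=19 → close Ironridge (overflow 14)
  19÷4 = 4 each, +1 to first 3
Round 4: Ashgrove=23 Cedarfen=21 Greywater=25 Hollowpine=24 → close Ashgrove (overflow 17)
  23÷3 = 7 each, +1 to first 2
Round 5: Cedarfen=29 Greywater=33 Hollowpine=31 → close Greywater (overflow 24)
  33÷2 = 16 each, +1 to first 1
Round 6: Cedarfen=46 Hollowpine=47 → close Hollowpine (overflow 40)
  47÷1 = 47 each, +1 to first 0

Closure order: Juniper, Elkhorn, Ironridge, Ashgrove, Greywater, Hollowpine
Last habitat: Cedarfen with 93 animals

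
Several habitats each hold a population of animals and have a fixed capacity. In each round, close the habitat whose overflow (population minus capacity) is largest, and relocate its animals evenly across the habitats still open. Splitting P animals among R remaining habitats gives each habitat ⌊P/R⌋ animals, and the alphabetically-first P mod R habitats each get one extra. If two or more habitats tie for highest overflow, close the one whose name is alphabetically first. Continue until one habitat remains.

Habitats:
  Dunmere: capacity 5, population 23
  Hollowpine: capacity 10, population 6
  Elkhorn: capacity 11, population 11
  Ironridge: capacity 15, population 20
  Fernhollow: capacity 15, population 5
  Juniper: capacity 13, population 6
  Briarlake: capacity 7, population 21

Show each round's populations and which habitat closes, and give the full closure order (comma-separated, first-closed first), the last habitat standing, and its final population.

Round 1: Briarlake=21 Dunmere=23 Elkhorn=11 Fernhollow=5 Hollowpine=6 Ironridge=20 Juniper=6 → close Dunmere (overflow 18)
  23÷6 = 3 each, +1 to first 5
Round 2: Briarlake=25 Elkhorn=15 Fernhollow=9 Hollowpine=10 Ironridge=24 Juniper=9 → close Briarlake (overflow 18)
  25÷5 = 5 each, +1 to first 0
Round 3: Elkhorn=20 Fernhollow=14 Hollowpine=15 Ironridge=29 Juniper=14 → close Ironridge (overflow 14)
  29÷4 = 7 each, +1 to first 1
Round 4: Elkhorn=28 Fernhollow=21 Hollowpine=22 Juniper=21 → close Elkhorn (overflow 17)
  28÷3 = 9 each, +1 to first 1
Round 5: Fernhollow=31 Hollowpine=31 Juniper=30 → close Hollowpine (overflow 21)
  31÷2 = 15 each, +1 to first 1
Round 6: Fernhollow=47 Juniper=45 → close Fernhollow (overflow 32)
  47÷1 = 47 each, +1 to first 0

Closure order: Dunmere, Briarlake, Ironridge, Elkhorn, Hollowpine, Fernhollow
Last habitat: Juniper with 92 animals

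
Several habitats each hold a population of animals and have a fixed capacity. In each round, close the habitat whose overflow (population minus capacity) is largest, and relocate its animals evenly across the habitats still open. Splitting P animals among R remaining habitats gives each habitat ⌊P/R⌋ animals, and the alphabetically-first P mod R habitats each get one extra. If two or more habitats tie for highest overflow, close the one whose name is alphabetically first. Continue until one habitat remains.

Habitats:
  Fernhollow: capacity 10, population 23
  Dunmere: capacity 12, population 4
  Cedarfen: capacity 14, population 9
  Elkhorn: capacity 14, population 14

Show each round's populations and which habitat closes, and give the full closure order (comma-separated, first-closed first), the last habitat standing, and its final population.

Closure order: Fernhollow, Elkhorn, Cedarfen
Last habitat: Dunmere with 50 animals

Round 1: Cedarfen=9 Dunmere=4 Elkhorn=14 Fernhollow=23 → close Fernhollow (overflow 13)
  23÷3 = 7 each, +1 to first 2
Round 2: Cedarfen=17 Dunmere=12 Elkhorn=21 → close Elkhorn (overflow 7)
  21÷2 = 10 each, +1 to first 1
Round 3: Cedarfen=28 Dunmere=22 → close Cedarfen (overflow 14)
  28÷1 = 28 each, +1 to first 0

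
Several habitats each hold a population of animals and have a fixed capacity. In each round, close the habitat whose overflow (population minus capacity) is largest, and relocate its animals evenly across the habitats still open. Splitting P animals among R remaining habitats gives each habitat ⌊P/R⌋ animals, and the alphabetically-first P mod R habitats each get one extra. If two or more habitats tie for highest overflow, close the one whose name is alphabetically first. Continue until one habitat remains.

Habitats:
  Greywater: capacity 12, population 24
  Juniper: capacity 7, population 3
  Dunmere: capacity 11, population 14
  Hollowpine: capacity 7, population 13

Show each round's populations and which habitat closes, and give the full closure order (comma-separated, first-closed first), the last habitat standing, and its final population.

Closure order: Greywater, Hollowpine, Dunmere
Last habitat: Juniper with 54 animals

Round 1: Dunmere=14 Greywater=24 Hollowpine=13 Juniper=3 → close Greywater (overflow 12)
  24÷3 = 8 each, +1 to first 0
Round 2: Dunmere=22 Hollowpine=21 Juniper=11 → close Hollowpine (overflow 14)
  21÷2 = 10 each, +1 to first 1
Round 3: Dunmere=33 Juniper=21 → close Dunmere (overflow 22)
  33÷1 = 33 each, +1 to first 0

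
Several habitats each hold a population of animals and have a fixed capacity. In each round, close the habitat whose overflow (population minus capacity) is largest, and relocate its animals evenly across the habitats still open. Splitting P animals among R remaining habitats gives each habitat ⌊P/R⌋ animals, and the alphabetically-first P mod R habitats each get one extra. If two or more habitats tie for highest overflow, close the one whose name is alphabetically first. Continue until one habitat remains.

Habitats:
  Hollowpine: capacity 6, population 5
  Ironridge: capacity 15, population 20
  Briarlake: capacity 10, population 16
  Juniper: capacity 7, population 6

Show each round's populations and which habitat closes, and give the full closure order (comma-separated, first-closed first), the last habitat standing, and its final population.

Round 1: Briarlake=16 Hollowpine=5 Ironridge=20 Juniper=6 → close Briarlake (overflow 6)
  16÷3 = 5 each, +1 to first 1
Round 2: Hollowpine=11 Ironridge=25 Juniper=11 → close Ironridge (overflow 10)
  25÷2 = 12 each, +1 to first 1
Round 3: Hollowpine=24 Juniper=23 → close Hollowpine (overflow 18)
  24÷1 = 24 each, +1 to first 0

Closure order: Briarlake, Ironridge, Hollowpine
Last habitat: Juniper with 47 animals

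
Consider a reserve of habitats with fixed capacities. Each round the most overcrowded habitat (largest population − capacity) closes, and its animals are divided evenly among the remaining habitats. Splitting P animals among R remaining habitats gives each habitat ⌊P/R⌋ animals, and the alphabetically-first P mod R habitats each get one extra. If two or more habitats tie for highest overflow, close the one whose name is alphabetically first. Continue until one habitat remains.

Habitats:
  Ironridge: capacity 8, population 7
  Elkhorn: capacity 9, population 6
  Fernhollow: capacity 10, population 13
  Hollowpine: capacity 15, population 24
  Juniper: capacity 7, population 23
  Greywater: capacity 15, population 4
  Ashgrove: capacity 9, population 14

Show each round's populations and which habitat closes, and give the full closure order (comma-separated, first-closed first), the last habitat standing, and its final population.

Round 1: Ashgrove=14 Elkhorn=6 Fernhollow=13 Greywater=4 Hollowpine=24 Ironridge=7 Juniper=23 → close Juniper (overflow 16)
  23÷6 = 3 each, +1 to first 5
Round 2: Ashgrove=18 Elkhorn=10 Fernhollow=17 Greywater=8 Hollowpine=28 Ironridge=10 → close Hollowpine (overflow 13)
  28÷5 = 5 each, +1 to first 3
Round 3: Ashgrove=24 Elkhorn=16 Fernhollow=23 Greywater=13 Ironridge=15 → close Ashgrove (overflow 15)
  24÷4 = 6 each, +1 to first 0
Round 4: Elkhorn=22 Fernhollow=29 Greywater=19 Ironridge=21 → close Fernhollow (overflow 19)
  29÷3 = 9 each, +1 to first 2
Round 5: Elkhorn=32 Greywater=29 Ironridge=30 → close Elkhorn (overflow 23)
  32÷2 = 16 each, +1 to first 0
Round 6: Greywater=45 Ironridge=46 → close Ironridge (overflow 38)
  46÷1 = 46 each, +1 to first 0

Closure order: Juniper, Hollowpine, Ashgrove, Fernhollow, Elkhorn, Ironridge
Last habitat: Greywater with 91 animals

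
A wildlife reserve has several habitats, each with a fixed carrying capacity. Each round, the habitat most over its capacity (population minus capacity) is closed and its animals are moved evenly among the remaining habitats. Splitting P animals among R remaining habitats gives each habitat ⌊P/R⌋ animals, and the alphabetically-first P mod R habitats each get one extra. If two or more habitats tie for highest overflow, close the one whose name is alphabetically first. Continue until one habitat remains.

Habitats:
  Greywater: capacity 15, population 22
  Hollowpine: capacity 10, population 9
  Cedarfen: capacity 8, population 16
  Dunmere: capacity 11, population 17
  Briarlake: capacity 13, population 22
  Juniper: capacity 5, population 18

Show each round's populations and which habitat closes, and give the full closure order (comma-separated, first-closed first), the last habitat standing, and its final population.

Round 1: Briarlake=22 Cedarfen=16 Dunmere=17 Greywater=22 Hollowpine=9 Juniper=18 → close Juniper (overflow 13)
  18÷5 = 3 each, +1 to first 3
Round 2: Briarlake=26 Cedarfen=20 Dunmere=21 Greywater=25 Hollowpine=12 → close Briarlake (overflow 13)
  26÷4 = 6 each, +1 to first 2
Round 3: Cedarfen=27 Dunmere=28 Greywater=31 Hollowpine=18 → close Cedarfen (overflow 19)
  27÷3 = 9 each, +1 to first 0
Round 4: Dunmere=37 Greywater=40 Hollowpine=27 → close Dunmere (overflow 26)
  37÷2 = 18 each, +1 to first 1
Round 5: Greywater=59 Hollowpine=45 → close Greywater (overflow 44)
  59÷1 = 59 each, +1 to first 0

Closure order: Juniper, Briarlake, Cedarfen, Dunmere, Greywater
Last habitat: Hollowpine with 104 animals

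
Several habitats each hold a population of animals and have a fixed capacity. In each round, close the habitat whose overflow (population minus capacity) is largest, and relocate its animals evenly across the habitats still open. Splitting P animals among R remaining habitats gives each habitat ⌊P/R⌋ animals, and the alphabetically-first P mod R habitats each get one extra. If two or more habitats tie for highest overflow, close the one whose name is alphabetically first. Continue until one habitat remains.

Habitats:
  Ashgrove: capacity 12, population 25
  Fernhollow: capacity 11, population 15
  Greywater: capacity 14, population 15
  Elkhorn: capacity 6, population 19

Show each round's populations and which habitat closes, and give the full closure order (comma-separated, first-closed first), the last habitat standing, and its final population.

Round 1: Ashgrove=25 Elkhorn=19 Fernhollow=15 Greywater=15 → close Ashgrove (overflow 13)
  25÷3 = 8 each, +1 to first 1
Round 2: Elkhorn=28 Fernhollow=23 Greywater=23 → close Elkhorn (overflow 22)
  28÷2 = 14 each, +1 to first 0
Round 3: Fernhollow=37 Greywater=37 → close Fernhollow (overflow 26)
  37÷1 = 37 each, +1 to first 0

Closure order: Ashgrove, Elkhorn, Fernhollow
Last habitat: Greywater with 74 animals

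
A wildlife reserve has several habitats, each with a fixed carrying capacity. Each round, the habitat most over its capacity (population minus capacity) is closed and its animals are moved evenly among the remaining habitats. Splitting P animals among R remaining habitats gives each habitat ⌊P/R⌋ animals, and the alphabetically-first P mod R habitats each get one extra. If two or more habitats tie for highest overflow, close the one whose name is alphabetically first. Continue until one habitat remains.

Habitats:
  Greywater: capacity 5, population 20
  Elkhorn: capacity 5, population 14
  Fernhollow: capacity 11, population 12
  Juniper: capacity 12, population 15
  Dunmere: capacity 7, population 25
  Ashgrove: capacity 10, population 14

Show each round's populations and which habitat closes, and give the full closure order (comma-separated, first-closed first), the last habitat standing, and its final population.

Closure order: Dunmere, Greywater, Elkhorn, Ashgrove, Juniper
Last habitat: Fernhollow with 100 animals

Round 1: Ashgrove=14 Dunmere=25 Elkhorn=14 Fernhollow=12 Greywater=20 Juniper=15 → close Dunmere (overflow 18)
  25÷5 = 5 each, +1 to first 0
Round 2: Ashgrove=19 Elkhorn=19 Fernhollow=17 Greywater=25 Juniper=20 → close Greywater (overflow 20)
  25÷4 = 6 each, +1 to first 1
Round 3: Ashgrove=26 Elkhorn=25 Fernhollow=23 Juniper=26 → close Elkhorn (overflow 20)
  25÷3 = 8 each, +1 to first 1
Round 4: Ashgrove=35 Fernhollow=31 Juniper=34 → close Ashgrove (overflow 25)
  35÷2 = 17 each, +1 to first 1
Round 5: Fernhollow=49 Juniper=51 → close Juniper (overflow 39)
  51÷1 = 51 each, +1 to first 0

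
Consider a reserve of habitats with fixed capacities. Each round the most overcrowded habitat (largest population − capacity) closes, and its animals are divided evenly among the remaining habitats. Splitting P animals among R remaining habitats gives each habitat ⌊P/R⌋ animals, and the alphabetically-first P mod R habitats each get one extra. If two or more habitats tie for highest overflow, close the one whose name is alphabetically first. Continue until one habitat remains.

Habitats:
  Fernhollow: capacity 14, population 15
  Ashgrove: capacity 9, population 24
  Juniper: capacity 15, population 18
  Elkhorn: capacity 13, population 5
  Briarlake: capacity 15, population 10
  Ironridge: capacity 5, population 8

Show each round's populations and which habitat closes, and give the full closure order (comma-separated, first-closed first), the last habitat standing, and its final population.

Round 1: Ashgrove=24 Briarlake=10 Elkhorn=5 Fernhollow=15 Ironridge=8 Juniper=18 → close Ashgrove (overflow 15)
  24÷5 = 4 each, +1 to first 4
Round 2: Briarlake=15 Elkhorn=10 Fernhollow=20 Ironridge=13 Juniper=22 → close Ironridge (overflow 8)
  13÷4 = 3 each, +1 to first 1
Round 3: Briarlake=19 Elkhorn=13 Fernhollow=23 Juniper=25 → close Juniper (overflow 10)
  25÷3 = 8 each, +1 to first 1
Round 4: Briarlake=28 Elkhorn=21 Fernhollow=31 → close Fernhollow (overflow 17)
  31÷2 = 15 each, +1 to first 1
Round 5: Briarlake=44 Elkhorn=36 → close Briarlake (overflow 29)
  44÷1 = 44 each, +1 to first 0

Closure order: Ashgrove, Ironridge, Juniper, Fernhollow, Briarlake
Last habitat: Elkhorn with 80 animals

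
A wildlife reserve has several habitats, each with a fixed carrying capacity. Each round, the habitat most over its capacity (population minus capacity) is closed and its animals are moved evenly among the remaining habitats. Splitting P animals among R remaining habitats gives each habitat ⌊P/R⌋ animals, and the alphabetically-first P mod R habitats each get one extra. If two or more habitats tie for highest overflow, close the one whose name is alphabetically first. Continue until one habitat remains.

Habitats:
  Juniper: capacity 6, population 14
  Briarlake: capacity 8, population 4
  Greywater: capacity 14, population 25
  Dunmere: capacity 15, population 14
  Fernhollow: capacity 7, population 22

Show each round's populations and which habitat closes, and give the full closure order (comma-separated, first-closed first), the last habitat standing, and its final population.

Closure order: Fernhollow, Greywater, Juniper, Dunmere
Last habitat: Briarlake with 79 animals

Round 1: Briarlake=4 Dunmere=14 Fernhollow=22 Greywater=25 Juniper=14 → close Fernhollow (overflow 15)
  22÷4 = 5 each, +1 to first 2
Round 2: Briarlake=10 Dunmere=20 Greywater=30 Juniper=19 → close Greywater (overflow 16)
  30÷3 = 10 each, +1 to first 0
Round 3: Briarlake=20 Dunmere=30 Juniper=29 → close Juniper (overflow 23)
  29÷2 = 14 each, +1 to first 1
Round 4: Briarlake=35 Dunmere=44 → close Dunmere (overflow 29)
  44÷1 = 44 each, +1 to first 0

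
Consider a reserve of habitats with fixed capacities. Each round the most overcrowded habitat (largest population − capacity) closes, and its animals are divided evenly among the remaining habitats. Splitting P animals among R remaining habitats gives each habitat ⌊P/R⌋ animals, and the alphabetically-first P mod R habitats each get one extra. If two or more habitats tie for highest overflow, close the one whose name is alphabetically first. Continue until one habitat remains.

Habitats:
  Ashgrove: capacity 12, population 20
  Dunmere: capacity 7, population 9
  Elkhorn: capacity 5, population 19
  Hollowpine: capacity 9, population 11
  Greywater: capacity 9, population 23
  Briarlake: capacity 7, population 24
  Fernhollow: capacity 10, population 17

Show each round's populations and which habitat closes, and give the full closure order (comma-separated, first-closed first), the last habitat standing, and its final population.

Closure order: Briarlake, Elkhorn, Greywater, Ashgrove, Fernhollow, Dunmere
Last habitat: Hollowpine with 123 animals

Round 1: Ashgrove=20 Briarlake=24 Dunmere=9 Elkhorn=19 Fernhollow=17 Greywater=23 Hollowpine=11 → close Briarlake (overflow 17)
  24÷6 = 4 each, +1 to first 0
Round 2: Ashgrove=24 Dunmere=13 Elkhorn=23 Fernhollow=21 Greywater=27 Hollowpine=15 → close Elkhorn (overflow 18)
  23÷5 = 4 each, +1 to first 3
Round 3: Ashgrove=29 Dunmere=18 Fernhollow=26 Greywater=31 Hollowpine=19 → close Greywater (overflow 22)
  31÷4 = 7 each, +1 to first 3
Round 4: Ashgrove=37 Dunmere=26 Fernhollow=34 Hollowpine=26 → close Ashgrove (overflow 25)
  37÷3 = 12 each, +1 to first 1
Round 5: Dunmere=39 Fernhollow=46 Hollowpine=38 → close Fernhollow (overflow 36)
  46÷2 = 23 each, +1 to first 0
Round 6: Dunmere=62 Hollowpine=61 → close Dunmere (overflow 55)
  62÷1 = 62 each, +1 to first 0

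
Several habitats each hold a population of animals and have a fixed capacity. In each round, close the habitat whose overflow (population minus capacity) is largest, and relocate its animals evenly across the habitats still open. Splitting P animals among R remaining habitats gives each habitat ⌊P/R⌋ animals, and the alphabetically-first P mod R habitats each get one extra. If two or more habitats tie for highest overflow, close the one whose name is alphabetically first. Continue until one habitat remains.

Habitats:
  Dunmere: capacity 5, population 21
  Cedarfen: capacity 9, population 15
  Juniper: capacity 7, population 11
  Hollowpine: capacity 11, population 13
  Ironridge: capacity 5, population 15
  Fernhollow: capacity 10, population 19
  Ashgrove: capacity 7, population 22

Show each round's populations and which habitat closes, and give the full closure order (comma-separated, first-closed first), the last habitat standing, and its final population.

Round 1: Ashgrove=22 Cedarfen=15 Dunmere=21 Fernhollow=19 Hollowpine=13 Ironridge=15 Juniper=11 → close Dunmere (overflow 16)
  21÷6 = 3 each, +1 to first 3
Round 2: Ashgrove=26 Cedarfen=19 Fernhollow=23 Hollowpine=16 Ironridge=18 Juniper=14 → close Ashgrove (overflow 19)
  26÷5 = 5 each, +1 to first 1
Round 3: Cedarfen=25 Fernhollow=28 Hollowpine=21 Ironridge=23 Juniper=19 → close Fernhollow (overflow 18)
  28÷4 = 7 each, +1 to first 0
Round 4: Cedarfen=32 Hollowpine=28 Ironridge=30 Juniper=26 → close Ironridge (overflow 25)
  30÷3 = 10 each, +1 to first 0
Round 5: Cedarfen=42 Hollowpine=38 Juniper=36 → close Cedarfen (overflow 33)
  42÷2 = 21 each, +1 to first 0
Round 6: Hollowpine=59 Juniper=57 → close Juniper (overflow 50)
  57÷1 = 57 each, +1 to first 0

Closure order: Dunmere, Ashgrove, Fernhollow, Ironridge, Cedarfen, Juniper
Last habitat: Hollowpine with 116 animals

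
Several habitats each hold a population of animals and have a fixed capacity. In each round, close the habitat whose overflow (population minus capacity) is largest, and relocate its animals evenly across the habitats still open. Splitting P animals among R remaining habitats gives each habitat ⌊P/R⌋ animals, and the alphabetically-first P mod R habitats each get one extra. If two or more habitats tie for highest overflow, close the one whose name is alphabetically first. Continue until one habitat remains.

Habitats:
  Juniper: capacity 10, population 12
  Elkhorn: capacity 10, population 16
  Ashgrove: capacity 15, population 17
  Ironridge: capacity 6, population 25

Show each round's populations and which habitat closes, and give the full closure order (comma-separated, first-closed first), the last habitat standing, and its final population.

Round 1: Ashgrove=17 Elkhorn=16 Ironridge=25 Juniper=12 → close Ironridge (overflow 19)
  25÷3 = 8 each, +1 to first 1
Round 2: Ashgrove=26 Elkhorn=24 Juniper=20 → close Elkhorn (overflow 14)
  24÷2 = 12 each, +1 to first 0
Round 3: Ashgrove=38 Juniper=32 → close Ashgrove (overflow 23)
  38÷1 = 38 each, +1 to first 0

Closure order: Ironridge, Elkhorn, Ashgrove
Last habitat: Juniper with 70 animals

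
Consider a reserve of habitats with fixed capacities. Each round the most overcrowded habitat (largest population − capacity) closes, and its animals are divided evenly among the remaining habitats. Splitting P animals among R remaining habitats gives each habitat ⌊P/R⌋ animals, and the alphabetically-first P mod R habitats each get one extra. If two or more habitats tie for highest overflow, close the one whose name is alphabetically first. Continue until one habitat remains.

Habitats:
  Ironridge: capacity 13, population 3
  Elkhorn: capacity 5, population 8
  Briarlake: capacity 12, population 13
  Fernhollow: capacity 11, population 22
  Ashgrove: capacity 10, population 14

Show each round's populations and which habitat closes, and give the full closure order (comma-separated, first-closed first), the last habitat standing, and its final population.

Round 1: Ashgrove=14 Briarlake=13 Elkhorn=8 Fernhollow=22 Ironridge=3 → close Fernhollow (overflow 11)
  22÷4 = 5 each, +1 to first 2
Round 2: Ashgrove=20 Briarlake=19 Elkhorn=13 Ironridge=8 → close Ashgrove (overflow 10)
  20÷3 = 6 each, +1 to first 2
Round 3: Briarlake=26 Elkhorn=20 Ironridge=14 → close Elkhorn (overflow 15)
  20÷2 = 10 each, +1 to first 0
Round 4: Briarlake=36 Ironridge=24 → close Briarlake (overflow 24)
  36÷1 = 36 each, +1 to first 0

Closure order: Fernhollow, Ashgrove, Elkhorn, Briarlake
Last habitat: Ironridge with 60 animals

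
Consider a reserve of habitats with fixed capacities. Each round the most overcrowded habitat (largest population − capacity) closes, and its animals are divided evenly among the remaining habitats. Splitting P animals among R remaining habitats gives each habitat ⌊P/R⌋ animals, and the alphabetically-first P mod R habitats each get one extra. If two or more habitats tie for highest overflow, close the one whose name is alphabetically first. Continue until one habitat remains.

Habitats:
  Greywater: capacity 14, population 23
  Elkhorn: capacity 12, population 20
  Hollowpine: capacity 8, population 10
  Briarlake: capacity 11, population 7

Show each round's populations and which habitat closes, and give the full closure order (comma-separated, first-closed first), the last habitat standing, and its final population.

Round 1: Briarlake=7 Elkhorn=20 Greywater=23 Hollowpine=10 → close Greywater (overflow 9)
  23÷3 = 7 each, +1 to first 2
Round 2: Briarlake=15 Elkhorn=28 Hollowpine=17 → close Elkhorn (overflow 16)
  28÷2 = 14 each, +1 to first 0
Round 3: Briarlake=29 Hollowpine=31 → close Hollowpine (overflow 23)
  31÷1 = 31 each, +1 to first 0

Closure order: Greywater, Elkhorn, Hollowpine
Last habitat: Briarlake with 60 animals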